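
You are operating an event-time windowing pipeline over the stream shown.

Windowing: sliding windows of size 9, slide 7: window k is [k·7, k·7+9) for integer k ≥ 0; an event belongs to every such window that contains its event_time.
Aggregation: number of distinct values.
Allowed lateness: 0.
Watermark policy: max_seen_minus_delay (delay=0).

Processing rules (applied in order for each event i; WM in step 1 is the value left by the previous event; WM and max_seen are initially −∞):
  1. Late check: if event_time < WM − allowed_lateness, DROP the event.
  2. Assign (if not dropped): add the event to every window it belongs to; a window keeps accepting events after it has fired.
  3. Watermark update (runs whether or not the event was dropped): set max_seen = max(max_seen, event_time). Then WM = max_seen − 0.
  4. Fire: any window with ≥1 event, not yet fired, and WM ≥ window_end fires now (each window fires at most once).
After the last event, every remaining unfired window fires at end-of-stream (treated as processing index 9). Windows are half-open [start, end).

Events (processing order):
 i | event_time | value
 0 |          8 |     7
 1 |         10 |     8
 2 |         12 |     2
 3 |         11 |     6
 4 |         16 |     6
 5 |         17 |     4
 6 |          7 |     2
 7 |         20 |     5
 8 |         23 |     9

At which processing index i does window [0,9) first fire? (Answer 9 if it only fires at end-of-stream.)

1

i=0 t=8 v=7: → [7,16),[0,9); WM=8
i=1 t=10 v=8: → [7,16); WM=10; [0,9) fires=1
i=2 t=12 v=2: → [7,16); WM=12
i=3 t=11 v=6: DROP (t<12-0); WM=12
i=4 t=16 v=6: → [14,23); WM=16; [7,16) fires=3
i=5 t=17 v=4: → [14,23); WM=17
i=6 t=7 v=2: DROP (t<17-0); WM=17
i=7 t=20 v=5: → [14,23); WM=20
i=8 t=23 v=9: → [21,30); WM=23; [14,23) fires=3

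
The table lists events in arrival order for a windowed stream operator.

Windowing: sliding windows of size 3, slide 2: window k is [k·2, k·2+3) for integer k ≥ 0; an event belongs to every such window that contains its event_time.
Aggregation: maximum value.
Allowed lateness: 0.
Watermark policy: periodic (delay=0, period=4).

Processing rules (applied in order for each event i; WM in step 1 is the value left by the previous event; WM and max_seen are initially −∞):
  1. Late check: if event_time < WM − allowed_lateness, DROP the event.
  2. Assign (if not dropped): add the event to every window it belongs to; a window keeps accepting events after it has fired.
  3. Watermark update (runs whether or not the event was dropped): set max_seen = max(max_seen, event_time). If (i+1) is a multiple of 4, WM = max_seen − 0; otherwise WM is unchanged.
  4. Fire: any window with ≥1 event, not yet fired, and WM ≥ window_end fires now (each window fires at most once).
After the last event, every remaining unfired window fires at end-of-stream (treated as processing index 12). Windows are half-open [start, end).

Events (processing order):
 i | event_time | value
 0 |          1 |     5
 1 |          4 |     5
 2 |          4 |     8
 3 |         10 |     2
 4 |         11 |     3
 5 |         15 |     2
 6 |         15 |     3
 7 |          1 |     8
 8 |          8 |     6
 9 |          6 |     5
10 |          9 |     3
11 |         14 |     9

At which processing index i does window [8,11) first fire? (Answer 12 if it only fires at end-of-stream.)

i=0 t=1 v=5: → [0,3); WM=−∞
i=1 t=4 v=5: → [4,7),[2,5); WM=−∞
i=2 t=4 v=8: → [4,7),[2,5); WM=−∞
i=3 t=10 v=2: → [10,13),[8,11); WM=10; [0,3) fires=5 [2,5) fires=8 [4,7) fires=8
i=4 t=11 v=3: → [10,13); WM=10
i=5 t=15 v=2: → [14,17); WM=10
i=6 t=15 v=3: → [14,17); WM=10
i=7 t=1 v=8: DROP (t<10-0); WM=15; [8,11) fires=2 [10,13) fires=3
i=8 t=8 v=6: DROP (t<15-0); WM=15
i=9 t=6 v=5: DROP (t<15-0); WM=15
i=10 t=9 v=3: DROP (t<15-0); WM=15
i=11 t=14 v=9: DROP (t<15-0); WM=15

7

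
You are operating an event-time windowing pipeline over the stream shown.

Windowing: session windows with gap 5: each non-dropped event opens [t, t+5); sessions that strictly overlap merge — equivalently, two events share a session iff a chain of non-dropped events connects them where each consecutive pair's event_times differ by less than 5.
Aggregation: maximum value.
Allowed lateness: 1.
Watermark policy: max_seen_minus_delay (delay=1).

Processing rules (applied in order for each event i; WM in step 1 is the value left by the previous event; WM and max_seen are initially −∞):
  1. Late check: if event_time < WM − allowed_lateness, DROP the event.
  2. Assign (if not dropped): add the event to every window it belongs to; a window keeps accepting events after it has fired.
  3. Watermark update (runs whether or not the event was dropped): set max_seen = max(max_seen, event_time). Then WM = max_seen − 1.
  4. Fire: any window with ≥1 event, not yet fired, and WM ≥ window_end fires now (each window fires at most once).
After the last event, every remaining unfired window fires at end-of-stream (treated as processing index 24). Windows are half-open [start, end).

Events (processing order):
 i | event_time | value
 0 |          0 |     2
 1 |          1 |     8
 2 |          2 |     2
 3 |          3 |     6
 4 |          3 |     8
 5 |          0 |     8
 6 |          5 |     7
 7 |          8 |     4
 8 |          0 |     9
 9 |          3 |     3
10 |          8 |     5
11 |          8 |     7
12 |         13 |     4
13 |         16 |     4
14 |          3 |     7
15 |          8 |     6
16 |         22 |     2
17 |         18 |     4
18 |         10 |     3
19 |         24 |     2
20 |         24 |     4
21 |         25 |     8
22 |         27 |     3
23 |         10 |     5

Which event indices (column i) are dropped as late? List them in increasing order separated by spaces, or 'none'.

5 8 9 14 15 17 18 23

i=0 t=0 v=2: → [0,5); WM=-1
i=1 t=1 v=8: → [0,6); WM=0
i=2 t=2 v=2: → [0,7); WM=1
i=3 t=3 v=6: → [0,8); WM=2
i=4 t=3 v=8: → [0,8); WM=2
i=5 t=0 v=8: DROP (t<2-1); WM=2
i=6 t=5 v=7: → [0,10); WM=4
i=7 t=8 v=4: → [0,13); WM=7
i=8 t=0 v=9: DROP (t<7-1); WM=7
i=9 t=3 v=3: DROP (t<7-1); WM=7
i=10 t=8 v=5: → [0,13); WM=7
i=11 t=8 v=7: → [0,13); WM=7
i=12 t=13 v=4: → [13,18); WM=12
i=13 t=16 v=4: → [13,21); WM=15
i=14 t=3 v=7: DROP (t<15-1); WM=15
i=15 t=8 v=6: DROP (t<15-1); WM=15
i=16 t=22 v=2: → [22,27); WM=21
i=17 t=18 v=4: DROP (t<21-1); WM=21
i=18 t=10 v=3: DROP (t<21-1); WM=21
i=19 t=24 v=2: → [22,29); WM=23
i=20 t=24 v=4: → [22,29); WM=23
i=21 t=25 v=8: → [22,30); WM=24
i=22 t=27 v=3: → [22,32); WM=26
i=23 t=10 v=5: DROP (t<26-1); WM=26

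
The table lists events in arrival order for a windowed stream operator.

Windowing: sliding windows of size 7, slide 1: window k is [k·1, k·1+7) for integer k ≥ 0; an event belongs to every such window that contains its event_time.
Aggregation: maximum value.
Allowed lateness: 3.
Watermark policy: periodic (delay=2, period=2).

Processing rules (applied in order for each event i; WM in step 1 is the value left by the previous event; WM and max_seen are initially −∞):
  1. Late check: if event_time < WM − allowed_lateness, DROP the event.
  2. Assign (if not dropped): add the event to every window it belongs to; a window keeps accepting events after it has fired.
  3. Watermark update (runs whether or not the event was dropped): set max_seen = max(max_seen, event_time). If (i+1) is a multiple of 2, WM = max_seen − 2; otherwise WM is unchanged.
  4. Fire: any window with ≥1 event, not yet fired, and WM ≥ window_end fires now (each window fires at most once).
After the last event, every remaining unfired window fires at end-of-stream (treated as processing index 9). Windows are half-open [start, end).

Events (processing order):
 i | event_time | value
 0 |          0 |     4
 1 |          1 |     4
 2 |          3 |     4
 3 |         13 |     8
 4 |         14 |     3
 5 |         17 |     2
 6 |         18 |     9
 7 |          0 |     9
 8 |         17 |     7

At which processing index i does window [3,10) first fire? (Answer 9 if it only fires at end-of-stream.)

3

i=0 t=0 v=4: → [0,7); WM=−∞
i=1 t=1 v=4: → [1,8),[0,7); WM=-1
i=2 t=3 v=4: → [3,10),[2,9),[1,8),[0,7); WM=-1
i=3 t=13 v=8: → [13,20),[12,19),[11,18),[10,17),[9,16),[8,15),[7,14); WM=11; [0,7) fires=4 [1,8) fires=4 [2,9) fires=4 [3,10) fires=4
i=4 t=14 v=3: → [14,21),[13,20),[12,19),[11,18),[10,17),[9,16),[8,15); WM=11
i=5 t=17 v=2: → [17,24),[16,23),[15,22),[14,21),[13,20),[12,19),[11,18); WM=15; [7,14) fires=8 [8,15) fires=8
i=6 t=18 v=9: → [18,25),[17,24),[16,23),[15,22),[14,21),[13,20),[12,19); WM=15
i=7 t=0 v=9: DROP (t<15-3); WM=16; [9,16) fires=8
i=8 t=17 v=7: → [17,24),[16,23),[15,22),[14,21),[13,20),[12,19),[11,18); WM=16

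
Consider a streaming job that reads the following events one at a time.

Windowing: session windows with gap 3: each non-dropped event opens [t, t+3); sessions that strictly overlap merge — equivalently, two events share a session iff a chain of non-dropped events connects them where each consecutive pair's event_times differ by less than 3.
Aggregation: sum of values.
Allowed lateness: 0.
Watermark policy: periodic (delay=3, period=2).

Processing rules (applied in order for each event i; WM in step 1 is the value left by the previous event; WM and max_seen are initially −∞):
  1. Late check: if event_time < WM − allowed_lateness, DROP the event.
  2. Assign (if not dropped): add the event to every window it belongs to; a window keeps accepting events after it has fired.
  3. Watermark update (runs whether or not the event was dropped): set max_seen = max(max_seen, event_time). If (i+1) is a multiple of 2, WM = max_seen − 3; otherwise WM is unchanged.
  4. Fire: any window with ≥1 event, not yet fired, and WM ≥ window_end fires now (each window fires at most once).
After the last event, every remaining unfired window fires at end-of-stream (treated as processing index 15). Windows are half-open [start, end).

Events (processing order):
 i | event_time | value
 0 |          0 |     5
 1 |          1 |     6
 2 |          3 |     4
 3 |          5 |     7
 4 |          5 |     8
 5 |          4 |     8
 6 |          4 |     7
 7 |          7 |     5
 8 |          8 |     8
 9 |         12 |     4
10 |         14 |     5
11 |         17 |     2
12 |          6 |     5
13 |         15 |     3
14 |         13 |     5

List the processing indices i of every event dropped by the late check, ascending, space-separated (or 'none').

i=0 t=0 v=5: → [0,3); WM=−∞
i=1 t=1 v=6: → [0,4); WM=-2
i=2 t=3 v=4: → [0,6); WM=-2
i=3 t=5 v=7: → [0,8); WM=2
i=4 t=5 v=8: → [0,8); WM=2
i=5 t=4 v=8: → [0,8); WM=2
i=6 t=4 v=7: → [0,8); WM=2
i=7 t=7 v=5: → [0,10); WM=4
i=8 t=8 v=8: → [0,11); WM=4
i=9 t=12 v=4: → [12,15); WM=9
i=10 t=14 v=5: → [12,17); WM=9
i=11 t=17 v=2: → [17,20); WM=14
i=12 t=6 v=5: DROP (t<14-0); WM=14
i=13 t=15 v=3: → [12,20); WM=14
i=14 t=13 v=5: DROP (t<14-0); WM=14

12 14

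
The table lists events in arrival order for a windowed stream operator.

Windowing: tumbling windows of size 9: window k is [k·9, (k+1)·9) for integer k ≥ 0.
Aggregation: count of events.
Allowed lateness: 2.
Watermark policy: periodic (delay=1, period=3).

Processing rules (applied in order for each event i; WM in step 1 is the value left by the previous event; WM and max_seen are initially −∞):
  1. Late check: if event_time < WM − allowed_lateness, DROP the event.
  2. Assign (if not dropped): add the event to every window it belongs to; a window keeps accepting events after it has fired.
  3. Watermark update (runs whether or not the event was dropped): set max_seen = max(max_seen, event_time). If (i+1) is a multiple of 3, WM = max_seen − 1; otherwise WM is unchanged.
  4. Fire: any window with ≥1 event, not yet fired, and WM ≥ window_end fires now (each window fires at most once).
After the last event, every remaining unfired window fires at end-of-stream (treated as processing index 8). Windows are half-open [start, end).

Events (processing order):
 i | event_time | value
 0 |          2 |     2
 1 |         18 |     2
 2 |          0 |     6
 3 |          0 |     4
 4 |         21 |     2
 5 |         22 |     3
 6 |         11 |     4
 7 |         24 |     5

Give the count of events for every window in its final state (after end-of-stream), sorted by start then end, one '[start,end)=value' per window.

[0,9)=2 [18,27)=4

i=0 t=2 v=2: → [0,9); WM=−∞
i=1 t=18 v=2: → [18,27); WM=−∞
i=2 t=0 v=6: → [0,9); WM=17; [0,9) fires=2
i=3 t=0 v=4: DROP (t<17-2); WM=17
i=4 t=21 v=2: → [18,27); WM=17
i=5 t=22 v=3: → [18,27); WM=21
i=6 t=11 v=4: DROP (t<21-2); WM=21
i=7 t=24 v=5: → [18,27); WM=21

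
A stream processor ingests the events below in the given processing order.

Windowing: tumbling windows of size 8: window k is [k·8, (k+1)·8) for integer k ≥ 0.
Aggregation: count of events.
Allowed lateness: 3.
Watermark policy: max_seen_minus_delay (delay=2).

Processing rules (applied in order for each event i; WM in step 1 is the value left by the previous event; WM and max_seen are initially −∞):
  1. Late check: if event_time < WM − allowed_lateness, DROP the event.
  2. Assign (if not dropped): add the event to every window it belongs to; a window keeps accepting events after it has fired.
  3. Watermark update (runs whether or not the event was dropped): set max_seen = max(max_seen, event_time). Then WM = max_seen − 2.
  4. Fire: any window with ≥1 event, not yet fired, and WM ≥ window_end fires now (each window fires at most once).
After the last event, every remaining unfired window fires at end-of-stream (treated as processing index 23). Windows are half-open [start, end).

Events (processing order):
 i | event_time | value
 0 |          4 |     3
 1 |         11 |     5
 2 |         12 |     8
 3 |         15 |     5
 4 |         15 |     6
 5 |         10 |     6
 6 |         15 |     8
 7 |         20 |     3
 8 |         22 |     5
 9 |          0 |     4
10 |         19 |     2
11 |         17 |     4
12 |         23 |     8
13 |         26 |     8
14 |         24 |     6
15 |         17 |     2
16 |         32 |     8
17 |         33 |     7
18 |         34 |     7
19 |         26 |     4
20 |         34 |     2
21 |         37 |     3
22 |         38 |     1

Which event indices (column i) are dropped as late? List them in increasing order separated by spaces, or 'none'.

i=0 t=4 v=3: → [0,8); WM=2
i=1 t=11 v=5: → [8,16); WM=9; [0,8) fires=1
i=2 t=12 v=8: → [8,16); WM=10
i=3 t=15 v=5: → [8,16); WM=13
i=4 t=15 v=6: → [8,16); WM=13
i=5 t=10 v=6: → [8,16); WM=13
i=6 t=15 v=8: → [8,16); WM=13
i=7 t=20 v=3: → [16,24); WM=18; [8,16) fires=6
i=8 t=22 v=5: → [16,24); WM=20
i=9 t=0 v=4: DROP (t<20-3); WM=20
i=10 t=19 v=2: → [16,24); WM=20
i=11 t=17 v=4: → [16,24); WM=20
i=12 t=23 v=8: → [16,24); WM=21
i=13 t=26 v=8: → [24,32); WM=24; [16,24) fires=5
i=14 t=24 v=6: → [24,32); WM=24
i=15 t=17 v=2: DROP (t<24-3); WM=24
i=16 t=32 v=8: → [32,40); WM=30
i=17 t=33 v=7: → [32,40); WM=31
i=18 t=34 v=7: → [32,40); WM=32; [24,32) fires=2
i=19 t=26 v=4: DROP (t<32-3); WM=32
i=20 t=34 v=2: → [32,40); WM=32
i=21 t=37 v=3: → [32,40); WM=35
i=22 t=38 v=1: → [32,40); WM=36

9 15 19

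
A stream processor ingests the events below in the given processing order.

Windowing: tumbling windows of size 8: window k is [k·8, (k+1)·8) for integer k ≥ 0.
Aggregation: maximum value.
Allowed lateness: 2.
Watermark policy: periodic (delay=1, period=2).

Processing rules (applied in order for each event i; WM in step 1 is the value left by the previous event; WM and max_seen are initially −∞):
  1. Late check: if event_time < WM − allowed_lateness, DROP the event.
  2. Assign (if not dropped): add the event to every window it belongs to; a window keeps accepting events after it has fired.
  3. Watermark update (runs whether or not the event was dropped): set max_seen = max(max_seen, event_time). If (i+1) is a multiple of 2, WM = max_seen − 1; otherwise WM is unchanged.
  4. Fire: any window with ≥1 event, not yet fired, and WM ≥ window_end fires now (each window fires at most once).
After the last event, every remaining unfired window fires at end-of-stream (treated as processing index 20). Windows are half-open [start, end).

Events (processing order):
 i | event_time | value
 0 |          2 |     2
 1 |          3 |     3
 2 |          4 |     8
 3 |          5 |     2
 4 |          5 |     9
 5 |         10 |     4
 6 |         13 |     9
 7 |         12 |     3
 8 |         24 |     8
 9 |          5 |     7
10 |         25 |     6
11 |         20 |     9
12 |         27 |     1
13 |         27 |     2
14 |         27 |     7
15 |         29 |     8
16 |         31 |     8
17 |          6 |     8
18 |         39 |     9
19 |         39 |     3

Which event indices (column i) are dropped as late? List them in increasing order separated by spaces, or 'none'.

i=0 t=2 v=2: → [0,8); WM=−∞
i=1 t=3 v=3: → [0,8); WM=2
i=2 t=4 v=8: → [0,8); WM=2
i=3 t=5 v=2: → [0,8); WM=4
i=4 t=5 v=9: → [0,8); WM=4
i=5 t=10 v=4: → [8,16); WM=9; [0,8) fires=9
i=6 t=13 v=9: → [8,16); WM=9
i=7 t=12 v=3: → [8,16); WM=12
i=8 t=24 v=8: → [24,32); WM=12
i=9 t=5 v=7: DROP (t<12-2); WM=23; [8,16) fires=9
i=10 t=25 v=6: → [24,32); WM=23
i=11 t=20 v=9: DROP (t<23-2); WM=24
i=12 t=27 v=1: → [24,32); WM=24
i=13 t=27 v=2: → [24,32); WM=26
i=14 t=27 v=7: → [24,32); WM=26
i=15 t=29 v=8: → [24,32); WM=28
i=16 t=31 v=8: → [24,32); WM=28
i=17 t=6 v=8: DROP (t<28-2); WM=30
i=18 t=39 v=9: → [32,40); WM=30
i=19 t=39 v=3: → [32,40); WM=38; [24,32) fires=8

9 11 17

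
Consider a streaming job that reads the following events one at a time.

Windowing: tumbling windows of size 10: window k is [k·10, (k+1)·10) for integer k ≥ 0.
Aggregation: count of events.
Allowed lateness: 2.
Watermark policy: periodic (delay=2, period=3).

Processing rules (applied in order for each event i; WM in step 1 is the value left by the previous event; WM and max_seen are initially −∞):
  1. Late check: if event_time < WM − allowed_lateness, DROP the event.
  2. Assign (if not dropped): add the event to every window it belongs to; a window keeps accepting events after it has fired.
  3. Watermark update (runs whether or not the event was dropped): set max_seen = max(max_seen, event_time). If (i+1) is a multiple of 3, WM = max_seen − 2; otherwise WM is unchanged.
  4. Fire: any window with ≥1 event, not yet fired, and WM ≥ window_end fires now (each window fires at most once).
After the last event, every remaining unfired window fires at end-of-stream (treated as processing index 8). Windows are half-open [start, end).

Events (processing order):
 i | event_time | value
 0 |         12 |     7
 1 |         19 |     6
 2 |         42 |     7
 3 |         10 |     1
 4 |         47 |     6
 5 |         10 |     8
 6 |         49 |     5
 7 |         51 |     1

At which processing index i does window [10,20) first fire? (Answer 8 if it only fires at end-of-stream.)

i=0 t=12 v=7: → [10,20); WM=−∞
i=1 t=19 v=6: → [10,20); WM=−∞
i=2 t=42 v=7: → [40,50); WM=40; [10,20) fires=2
i=3 t=10 v=1: DROP (t<40-2); WM=40
i=4 t=47 v=6: → [40,50); WM=40
i=5 t=10 v=8: DROP (t<40-2); WM=45
i=6 t=49 v=5: → [40,50); WM=45
i=7 t=51 v=1: → [50,60); WM=45

2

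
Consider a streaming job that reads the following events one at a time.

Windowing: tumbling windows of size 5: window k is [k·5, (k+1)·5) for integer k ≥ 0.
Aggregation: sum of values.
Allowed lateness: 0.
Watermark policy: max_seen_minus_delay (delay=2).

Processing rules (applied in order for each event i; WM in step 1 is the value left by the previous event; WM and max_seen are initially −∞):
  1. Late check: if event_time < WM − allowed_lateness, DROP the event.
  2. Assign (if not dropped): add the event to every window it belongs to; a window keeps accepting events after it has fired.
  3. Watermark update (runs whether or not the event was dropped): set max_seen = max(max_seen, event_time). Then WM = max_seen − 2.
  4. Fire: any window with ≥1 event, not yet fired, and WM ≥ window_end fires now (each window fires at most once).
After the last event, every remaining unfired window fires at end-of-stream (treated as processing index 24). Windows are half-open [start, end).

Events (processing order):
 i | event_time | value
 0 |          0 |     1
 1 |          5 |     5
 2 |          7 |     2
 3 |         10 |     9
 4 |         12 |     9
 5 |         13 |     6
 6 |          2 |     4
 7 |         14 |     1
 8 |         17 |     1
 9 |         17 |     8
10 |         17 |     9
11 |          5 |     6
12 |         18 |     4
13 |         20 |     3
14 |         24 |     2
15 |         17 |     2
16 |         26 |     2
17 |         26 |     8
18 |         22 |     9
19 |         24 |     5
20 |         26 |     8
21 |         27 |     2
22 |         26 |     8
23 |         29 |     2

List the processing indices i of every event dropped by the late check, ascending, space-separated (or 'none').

i=0 t=0 v=1: → [0,5); WM=-2
i=1 t=5 v=5: → [5,10); WM=3
i=2 t=7 v=2: → [5,10); WM=5; [0,5) fires=1
i=3 t=10 v=9: → [10,15); WM=8
i=4 t=12 v=9: → [10,15); WM=10; [5,10) fires=7
i=5 t=13 v=6: → [10,15); WM=11
i=6 t=2 v=4: DROP (t<11-0); WM=11
i=7 t=14 v=1: → [10,15); WM=12
i=8 t=17 v=1: → [15,20); WM=15; [10,15) fires=25
i=9 t=17 v=8: → [15,20); WM=15
i=10 t=17 v=9: → [15,20); WM=15
i=11 t=5 v=6: DROP (t<15-0); WM=15
i=12 t=18 v=4: → [15,20); WM=16
i=13 t=20 v=3: → [20,25); WM=18
i=14 t=24 v=2: → [20,25); WM=22; [15,20) fires=22
i=15 t=17 v=2: DROP (t<22-0); WM=22
i=16 t=26 v=2: → [25,30); WM=24
i=17 t=26 v=8: → [25,30); WM=24
i=18 t=22 v=9: DROP (t<24-0); WM=24
i=19 t=24 v=5: → [20,25); WM=24
i=20 t=26 v=8: → [25,30); WM=24
i=21 t=27 v=2: → [25,30); WM=25; [20,25) fires=10
i=22 t=26 v=8: → [25,30); WM=25
i=23 t=29 v=2: → [25,30); WM=27

6 11 15 18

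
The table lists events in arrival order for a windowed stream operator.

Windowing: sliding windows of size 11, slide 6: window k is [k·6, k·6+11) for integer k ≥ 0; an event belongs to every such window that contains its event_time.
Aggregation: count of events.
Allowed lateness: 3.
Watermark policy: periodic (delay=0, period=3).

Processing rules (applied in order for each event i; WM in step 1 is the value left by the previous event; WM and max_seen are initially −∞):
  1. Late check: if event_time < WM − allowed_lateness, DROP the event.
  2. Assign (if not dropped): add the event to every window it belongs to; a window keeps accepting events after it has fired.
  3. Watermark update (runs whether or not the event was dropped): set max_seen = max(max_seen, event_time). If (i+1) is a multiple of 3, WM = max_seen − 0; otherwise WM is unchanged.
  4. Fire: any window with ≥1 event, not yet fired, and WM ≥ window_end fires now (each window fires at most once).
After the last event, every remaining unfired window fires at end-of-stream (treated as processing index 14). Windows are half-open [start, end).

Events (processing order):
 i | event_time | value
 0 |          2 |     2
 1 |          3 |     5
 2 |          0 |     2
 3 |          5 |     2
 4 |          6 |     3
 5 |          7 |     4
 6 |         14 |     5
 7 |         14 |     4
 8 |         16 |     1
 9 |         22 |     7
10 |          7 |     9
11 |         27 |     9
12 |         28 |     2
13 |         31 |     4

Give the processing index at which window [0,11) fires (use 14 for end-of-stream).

i=0 t=2 v=2: → [0,11); WM=−∞
i=1 t=3 v=5: → [0,11); WM=−∞
i=2 t=0 v=2: → [0,11); WM=3
i=3 t=5 v=2: → [0,11); WM=3
i=4 t=6 v=3: → [6,17),[0,11); WM=3
i=5 t=7 v=4: → [6,17),[0,11); WM=7
i=6 t=14 v=5: → [12,23),[6,17); WM=7
i=7 t=14 v=4: → [12,23),[6,17); WM=7
i=8 t=16 v=1: → [12,23),[6,17); WM=16; [0,11) fires=6
i=9 t=22 v=7: → [18,29),[12,23); WM=16
i=10 t=7 v=9: DROP (t<16-3); WM=16
i=11 t=27 v=9: → [24,35),[18,29); WM=27; [6,17) fires=5 [12,23) fires=4
i=12 t=28 v=2: → [24,35),[18,29); WM=27
i=13 t=31 v=4: → [30,41),[24,35); WM=27

8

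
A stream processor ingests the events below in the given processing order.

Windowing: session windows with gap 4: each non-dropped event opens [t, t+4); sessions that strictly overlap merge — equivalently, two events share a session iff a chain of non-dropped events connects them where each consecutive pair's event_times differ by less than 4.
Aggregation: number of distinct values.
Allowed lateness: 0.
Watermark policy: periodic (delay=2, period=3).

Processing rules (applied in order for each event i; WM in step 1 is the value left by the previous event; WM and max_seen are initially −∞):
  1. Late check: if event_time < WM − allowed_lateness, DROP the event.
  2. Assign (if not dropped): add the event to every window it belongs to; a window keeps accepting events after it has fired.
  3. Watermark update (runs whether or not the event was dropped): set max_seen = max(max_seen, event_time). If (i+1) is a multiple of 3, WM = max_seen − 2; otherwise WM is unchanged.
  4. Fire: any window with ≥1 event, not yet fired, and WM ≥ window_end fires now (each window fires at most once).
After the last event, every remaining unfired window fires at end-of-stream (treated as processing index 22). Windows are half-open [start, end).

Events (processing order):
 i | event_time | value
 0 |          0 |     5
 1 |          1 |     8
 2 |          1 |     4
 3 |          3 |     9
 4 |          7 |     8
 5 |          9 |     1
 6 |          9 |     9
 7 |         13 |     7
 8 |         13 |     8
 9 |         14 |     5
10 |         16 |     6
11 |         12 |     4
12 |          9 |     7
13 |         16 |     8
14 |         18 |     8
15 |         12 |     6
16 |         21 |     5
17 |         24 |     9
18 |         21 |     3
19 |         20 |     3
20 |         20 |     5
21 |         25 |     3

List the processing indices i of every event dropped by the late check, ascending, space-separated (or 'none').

12 15 18 19 20

i=0 t=0 v=5: → [0,4); WM=−∞
i=1 t=1 v=8: → [0,5); WM=−∞
i=2 t=1 v=4: → [0,5); WM=-1
i=3 t=3 v=9: → [0,7); WM=-1
i=4 t=7 v=8: → [7,11); WM=-1
i=5 t=9 v=1: → [7,13); WM=7
i=6 t=9 v=9: → [7,13); WM=7
i=7 t=13 v=7: → [13,17); WM=7
i=8 t=13 v=8: → [13,17); WM=11
i=9 t=14 v=5: → [13,18); WM=11
i=10 t=16 v=6: → [13,20); WM=11
i=11 t=12 v=4: → [7,20); WM=14
i=12 t=9 v=7: DROP (t<14-0); WM=14
i=13 t=16 v=8: → [7,20); WM=14
i=14 t=18 v=8: → [7,22); WM=16
i=15 t=12 v=6: DROP (t<16-0); WM=16
i=16 t=21 v=5: → [7,25); WM=16
i=17 t=24 v=9: → [7,28); WM=22
i=18 t=21 v=3: DROP (t<22-0); WM=22
i=19 t=20 v=3: DROP (t<22-0); WM=22
i=20 t=20 v=5: DROP (t<22-0); WM=22
i=21 t=25 v=3: → [7,29); WM=22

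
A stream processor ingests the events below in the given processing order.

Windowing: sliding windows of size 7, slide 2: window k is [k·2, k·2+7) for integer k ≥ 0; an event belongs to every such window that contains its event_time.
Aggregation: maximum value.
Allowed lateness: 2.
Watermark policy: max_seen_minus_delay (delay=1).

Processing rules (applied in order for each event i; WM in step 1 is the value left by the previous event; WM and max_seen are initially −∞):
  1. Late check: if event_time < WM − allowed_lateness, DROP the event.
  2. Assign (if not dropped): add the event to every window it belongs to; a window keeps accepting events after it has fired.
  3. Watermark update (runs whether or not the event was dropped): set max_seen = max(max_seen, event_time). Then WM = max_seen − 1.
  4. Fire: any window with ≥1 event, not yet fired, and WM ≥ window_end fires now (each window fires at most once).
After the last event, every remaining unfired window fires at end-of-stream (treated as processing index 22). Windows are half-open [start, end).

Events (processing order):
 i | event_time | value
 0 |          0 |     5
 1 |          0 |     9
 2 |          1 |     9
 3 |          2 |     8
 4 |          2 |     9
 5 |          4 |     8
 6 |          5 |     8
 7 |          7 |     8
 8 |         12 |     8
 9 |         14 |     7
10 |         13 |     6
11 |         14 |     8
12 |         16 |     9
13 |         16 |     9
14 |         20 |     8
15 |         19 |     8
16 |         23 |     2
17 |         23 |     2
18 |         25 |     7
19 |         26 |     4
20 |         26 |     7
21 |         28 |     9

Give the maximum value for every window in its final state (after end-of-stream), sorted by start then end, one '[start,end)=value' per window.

[0,7)=9 [2,9)=9 [4,11)=8 [6,13)=8 [8,15)=8 [10,17)=9 [12,19)=9 [14,21)=9 [16,23)=9 [18,25)=8 [20,27)=8 [22,29)=9 [24,31)=9 [26,33)=9 [28,35)=9

i=0 t=0 v=5: → [0,7); WM=-1
i=1 t=0 v=9: → [0,7); WM=-1
i=2 t=1 v=9: → [0,7); WM=0
i=3 t=2 v=8: → [2,9),[0,7); WM=1
i=4 t=2 v=9: → [2,9),[0,7); WM=1
i=5 t=4 v=8: → [4,11),[2,9),[0,7); WM=3
i=6 t=5 v=8: → [4,11),[2,9),[0,7); WM=4
i=7 t=7 v=8: → [6,13),[4,11),[2,9); WM=6
i=8 t=12 v=8: → [12,19),[10,17),[8,15),[6,13); WM=11; [0,7) fires=9 [2,9) fires=9 [4,11) fires=8
i=9 t=14 v=7: → [14,21),[12,19),[10,17),[8,15); WM=13; [6,13) fires=8
i=10 t=13 v=6: → [12,19),[10,17),[8,15); WM=13
i=11 t=14 v=8: → [14,21),[12,19),[10,17),[8,15); WM=13
i=12 t=16 v=9: → [16,23),[14,21),[12,19),[10,17); WM=15; [8,15) fires=8
i=13 t=16 v=9: → [16,23),[14,21),[12,19),[10,17); WM=15
i=14 t=20 v=8: → [20,27),[18,25),[16,23),[14,21); WM=19; [10,17) fires=9 [12,19) fires=9
i=15 t=19 v=8: → [18,25),[16,23),[14,21); WM=19
i=16 t=23 v=2: → [22,29),[20,27),[18,25); WM=22; [14,21) fires=9
i=17 t=23 v=2: → [22,29),[20,27),[18,25); WM=22
i=18 t=25 v=7: → [24,31),[22,29),[20,27); WM=24; [16,23) fires=9
i=19 t=26 v=4: → [26,33),[24,31),[22,29),[20,27); WM=25; [18,25) fires=8
i=20 t=26 v=7: → [26,33),[24,31),[22,29),[20,27); WM=25
i=21 t=28 v=9: → [28,35),[26,33),[24,31),[22,29); WM=27; [20,27) fires=8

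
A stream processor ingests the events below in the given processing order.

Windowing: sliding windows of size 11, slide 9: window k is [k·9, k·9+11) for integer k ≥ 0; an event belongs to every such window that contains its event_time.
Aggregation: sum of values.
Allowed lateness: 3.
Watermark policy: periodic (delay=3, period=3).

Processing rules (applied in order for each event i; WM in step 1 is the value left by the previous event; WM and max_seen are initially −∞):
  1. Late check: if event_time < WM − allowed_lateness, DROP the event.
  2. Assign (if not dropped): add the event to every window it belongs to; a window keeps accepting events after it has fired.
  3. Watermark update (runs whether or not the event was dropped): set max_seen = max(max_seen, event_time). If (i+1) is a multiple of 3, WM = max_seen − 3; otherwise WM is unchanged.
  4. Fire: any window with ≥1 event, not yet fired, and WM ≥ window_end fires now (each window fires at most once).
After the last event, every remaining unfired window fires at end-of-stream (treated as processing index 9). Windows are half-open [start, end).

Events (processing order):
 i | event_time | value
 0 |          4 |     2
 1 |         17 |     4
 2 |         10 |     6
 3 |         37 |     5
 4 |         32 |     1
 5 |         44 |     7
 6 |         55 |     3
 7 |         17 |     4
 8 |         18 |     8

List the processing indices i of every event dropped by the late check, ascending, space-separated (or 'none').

7 8

i=0 t=4 v=2: → [0,11); WM=−∞
i=1 t=17 v=4: → [9,20); WM=−∞
i=2 t=10 v=6: → [9,20),[0,11); WM=14; [0,11) fires=8
i=3 t=37 v=5: → [36,47),[27,38); WM=14
i=4 t=32 v=1: → [27,38); WM=14
i=5 t=44 v=7: → [36,47); WM=41; [9,20) fires=10 [27,38) fires=6
i=6 t=55 v=3: → [54,65),[45,56); WM=41
i=7 t=17 v=4: DROP (t<41-3); WM=41
i=8 t=18 v=8: DROP (t<41-3); WM=52; [36,47) fires=12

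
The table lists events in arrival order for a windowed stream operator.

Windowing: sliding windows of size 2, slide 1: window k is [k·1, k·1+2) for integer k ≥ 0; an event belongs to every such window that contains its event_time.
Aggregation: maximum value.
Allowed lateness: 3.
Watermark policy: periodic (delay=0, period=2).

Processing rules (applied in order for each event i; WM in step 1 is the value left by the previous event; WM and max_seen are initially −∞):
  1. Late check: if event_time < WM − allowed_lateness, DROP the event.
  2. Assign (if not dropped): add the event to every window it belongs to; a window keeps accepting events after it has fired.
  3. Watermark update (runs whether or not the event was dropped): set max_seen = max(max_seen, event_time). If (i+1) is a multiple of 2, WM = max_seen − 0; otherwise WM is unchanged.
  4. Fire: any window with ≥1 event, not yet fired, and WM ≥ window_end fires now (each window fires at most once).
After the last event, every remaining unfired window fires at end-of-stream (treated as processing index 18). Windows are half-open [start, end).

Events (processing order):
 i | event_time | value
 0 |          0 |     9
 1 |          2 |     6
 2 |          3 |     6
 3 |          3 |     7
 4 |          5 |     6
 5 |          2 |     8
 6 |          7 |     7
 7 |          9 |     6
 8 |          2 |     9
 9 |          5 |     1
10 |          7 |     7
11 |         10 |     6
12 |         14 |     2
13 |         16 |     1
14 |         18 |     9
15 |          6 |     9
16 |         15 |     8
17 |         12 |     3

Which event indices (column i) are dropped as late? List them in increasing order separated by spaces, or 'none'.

8 9 15 17

i=0 t=0 v=9: → [0,2); WM=−∞
i=1 t=2 v=6: → [2,4),[1,3); WM=2; [0,2) fires=9
i=2 t=3 v=6: → [3,5),[2,4); WM=2
i=3 t=3 v=7: → [3,5),[2,4); WM=3; [1,3) fires=6
i=4 t=5 v=6: → [5,7),[4,6); WM=3
i=5 t=2 v=8: → [2,4),[1,3); WM=5; [2,4) fires=8 [3,5) fires=7
i=6 t=7 v=7: → [7,9),[6,8); WM=5
i=7 t=9 v=6: → [9,11),[8,10); WM=9; [4,6) fires=6 [5,7) fires=6 [6,8) fires=7 [7,9) fires=7
i=8 t=2 v=9: DROP (t<9-3); WM=9
i=9 t=5 v=1: DROP (t<9-3); WM=9
i=10 t=7 v=7: → [7,9),[6,8); WM=9
i=11 t=10 v=6: → [10,12),[9,11); WM=10; [8,10) fires=6
i=12 t=14 v=2: → [14,16),[13,15); WM=10
i=13 t=16 v=1: → [16,18),[15,17); WM=16; [9,11) fires=6 [10,12) fires=6 [13,15) fires=2 [14,16) fires=2
i=14 t=18 v=9: → [18,20),[17,19); WM=16
i=15 t=6 v=9: DROP (t<16-3); WM=18; [15,17) fires=1 [16,18) fires=1
i=16 t=15 v=8: → [15,17),[14,16); WM=18
i=17 t=12 v=3: DROP (t<18-3); WM=18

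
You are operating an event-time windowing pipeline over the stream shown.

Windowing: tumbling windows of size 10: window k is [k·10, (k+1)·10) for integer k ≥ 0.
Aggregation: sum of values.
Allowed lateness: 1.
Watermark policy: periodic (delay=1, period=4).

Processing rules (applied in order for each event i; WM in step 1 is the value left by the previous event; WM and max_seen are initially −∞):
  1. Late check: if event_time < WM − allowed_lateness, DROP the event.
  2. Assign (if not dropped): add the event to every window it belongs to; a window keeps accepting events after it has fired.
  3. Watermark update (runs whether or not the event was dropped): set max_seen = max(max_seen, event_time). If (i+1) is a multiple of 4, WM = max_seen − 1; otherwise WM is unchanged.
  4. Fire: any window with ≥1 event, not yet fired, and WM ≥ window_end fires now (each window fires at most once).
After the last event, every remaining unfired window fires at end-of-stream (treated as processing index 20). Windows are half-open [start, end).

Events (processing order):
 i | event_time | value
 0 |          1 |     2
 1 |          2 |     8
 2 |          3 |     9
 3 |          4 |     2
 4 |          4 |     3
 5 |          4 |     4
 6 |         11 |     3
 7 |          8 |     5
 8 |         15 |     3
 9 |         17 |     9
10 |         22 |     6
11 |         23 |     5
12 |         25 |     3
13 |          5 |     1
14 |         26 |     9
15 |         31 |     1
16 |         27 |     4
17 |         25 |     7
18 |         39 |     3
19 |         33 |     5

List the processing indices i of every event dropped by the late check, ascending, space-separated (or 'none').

13 16 17

i=0 t=1 v=2: → [0,10); WM=−∞
i=1 t=2 v=8: → [0,10); WM=−∞
i=2 t=3 v=9: → [0,10); WM=−∞
i=3 t=4 v=2: → [0,10); WM=3
i=4 t=4 v=3: → [0,10); WM=3
i=5 t=4 v=4: → [0,10); WM=3
i=6 t=11 v=3: → [10,20); WM=3
i=7 t=8 v=5: → [0,10); WM=10; [0,10) fires=33
i=8 t=15 v=3: → [10,20); WM=10
i=9 t=17 v=9: → [10,20); WM=10
i=10 t=22 v=6: → [20,30); WM=10
i=11 t=23 v=5: → [20,30); WM=22; [10,20) fires=15
i=12 t=25 v=3: → [20,30); WM=22
i=13 t=5 v=1: DROP (t<22-1); WM=22
i=14 t=26 v=9: → [20,30); WM=22
i=15 t=31 v=1: → [30,40); WM=30; [20,30) fires=23
i=16 t=27 v=4: DROP (t<30-1); WM=30
i=17 t=25 v=7: DROP (t<30-1); WM=30
i=18 t=39 v=3: → [30,40); WM=30
i=19 t=33 v=5: → [30,40); WM=38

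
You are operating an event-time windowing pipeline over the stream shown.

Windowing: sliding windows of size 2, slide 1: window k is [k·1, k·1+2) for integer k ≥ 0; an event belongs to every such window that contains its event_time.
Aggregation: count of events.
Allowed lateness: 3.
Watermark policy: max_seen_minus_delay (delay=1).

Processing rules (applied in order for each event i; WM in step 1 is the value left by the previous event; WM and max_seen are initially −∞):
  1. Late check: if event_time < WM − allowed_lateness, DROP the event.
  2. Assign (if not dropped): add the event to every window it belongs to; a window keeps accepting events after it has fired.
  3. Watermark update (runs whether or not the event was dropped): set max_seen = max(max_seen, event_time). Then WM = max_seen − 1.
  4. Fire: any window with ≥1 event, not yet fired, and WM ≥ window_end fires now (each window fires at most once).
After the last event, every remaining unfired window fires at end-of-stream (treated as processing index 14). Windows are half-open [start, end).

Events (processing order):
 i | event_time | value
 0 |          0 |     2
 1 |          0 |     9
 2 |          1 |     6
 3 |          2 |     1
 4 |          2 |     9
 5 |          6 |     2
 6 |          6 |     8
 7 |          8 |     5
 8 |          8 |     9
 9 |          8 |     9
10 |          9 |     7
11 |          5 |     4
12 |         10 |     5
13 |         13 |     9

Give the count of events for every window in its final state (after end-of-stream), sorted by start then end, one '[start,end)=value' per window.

[0,2)=3 [1,3)=3 [2,4)=2 [4,6)=1 [5,7)=3 [6,8)=2 [7,9)=3 [8,10)=4 [9,11)=2 [10,12)=1 [12,14)=1 [13,15)=1

i=0 t=0 v=2: → [0,2); WM=-1
i=1 t=0 v=9: → [0,2); WM=-1
i=2 t=1 v=6: → [1,3),[0,2); WM=0
i=3 t=2 v=1: → [2,4),[1,3); WM=1
i=4 t=2 v=9: → [2,4),[1,3); WM=1
i=5 t=6 v=2: → [6,8),[5,7); WM=5; [0,2) fires=3 [1,3) fires=3 [2,4) fires=2
i=6 t=6 v=8: → [6,8),[5,7); WM=5
i=7 t=8 v=5: → [8,10),[7,9); WM=7; [5,7) fires=2
i=8 t=8 v=9: → [8,10),[7,9); WM=7
i=9 t=8 v=9: → [8,10),[7,9); WM=7
i=10 t=9 v=7: → [9,11),[8,10); WM=8; [6,8) fires=2
i=11 t=5 v=4: → [5,7),[4,6); WM=8; [4,6) fires=1
i=12 t=10 v=5: → [10,12),[9,11); WM=9; [7,9) fires=3
i=13 t=13 v=9: → [13,15),[12,14); WM=12; [8,10) fires=4 [9,11) fires=2 [10,12) fires=1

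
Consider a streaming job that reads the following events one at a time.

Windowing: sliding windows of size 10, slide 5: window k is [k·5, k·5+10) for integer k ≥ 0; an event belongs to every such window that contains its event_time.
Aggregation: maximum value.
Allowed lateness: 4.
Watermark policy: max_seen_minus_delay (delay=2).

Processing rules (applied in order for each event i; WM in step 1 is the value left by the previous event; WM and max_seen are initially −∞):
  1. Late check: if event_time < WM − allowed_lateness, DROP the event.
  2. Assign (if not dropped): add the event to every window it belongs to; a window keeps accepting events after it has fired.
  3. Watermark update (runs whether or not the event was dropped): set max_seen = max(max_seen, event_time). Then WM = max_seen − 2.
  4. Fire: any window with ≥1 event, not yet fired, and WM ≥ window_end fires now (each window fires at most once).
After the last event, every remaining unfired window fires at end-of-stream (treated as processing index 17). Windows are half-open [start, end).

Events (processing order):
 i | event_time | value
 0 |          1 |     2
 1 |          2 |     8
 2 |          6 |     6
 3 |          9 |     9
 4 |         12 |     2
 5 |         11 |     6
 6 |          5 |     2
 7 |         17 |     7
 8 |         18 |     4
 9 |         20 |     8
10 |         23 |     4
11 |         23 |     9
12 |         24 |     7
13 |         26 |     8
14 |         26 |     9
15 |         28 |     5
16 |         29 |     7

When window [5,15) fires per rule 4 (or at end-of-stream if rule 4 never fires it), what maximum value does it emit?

9

i=0 t=1 v=2: → [0,10); WM=-1
i=1 t=2 v=8: → [0,10); WM=0
i=2 t=6 v=6: → [5,15),[0,10); WM=4
i=3 t=9 v=9: → [5,15),[0,10); WM=7
i=4 t=12 v=2: → [10,20),[5,15); WM=10; [0,10) fires=9
i=5 t=11 v=6: → [10,20),[5,15); WM=10
i=6 t=5 v=2: DROP (t<10-4); WM=10
i=7 t=17 v=7: → [15,25),[10,20); WM=15; [5,15) fires=9
i=8 t=18 v=4: → [15,25),[10,20); WM=16
i=9 t=20 v=8: → [20,30),[15,25); WM=18
i=10 t=23 v=4: → [20,30),[15,25); WM=21; [10,20) fires=7
i=11 t=23 v=9: → [20,30),[15,25); WM=21
i=12 t=24 v=7: → [20,30),[15,25); WM=22
i=13 t=26 v=8: → [25,35),[20,30); WM=24
i=14 t=26 v=9: → [25,35),[20,30); WM=24
i=15 t=28 v=5: → [25,35),[20,30); WM=26; [15,25) fires=9
i=16 t=29 v=7: → [25,35),[20,30); WM=27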